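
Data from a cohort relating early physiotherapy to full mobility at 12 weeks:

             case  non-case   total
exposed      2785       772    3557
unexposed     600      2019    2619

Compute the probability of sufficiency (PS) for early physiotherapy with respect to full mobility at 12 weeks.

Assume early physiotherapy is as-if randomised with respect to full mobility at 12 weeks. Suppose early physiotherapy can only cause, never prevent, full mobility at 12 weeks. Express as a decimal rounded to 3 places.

PS ≈ 0.718

p₁ = P(outcome | exposed) = 2785/3557 = 0.78296
p₀ = P(outcome | unexposed) = 600/2619 = 0.2291
Under exogeneity and monotonicity, PS = (p₁ − p₀) / (1 − p₀).
PS = (0.78296 − 0.2291) / (1 − 0.2291) = 0.55387 / 0.7709 ≈ 0.7185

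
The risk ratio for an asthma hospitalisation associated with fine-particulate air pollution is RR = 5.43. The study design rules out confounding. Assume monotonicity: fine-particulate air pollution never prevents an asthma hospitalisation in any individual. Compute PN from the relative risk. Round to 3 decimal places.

Under exogeneity and monotonicity, PN = (RR − 1) / RR = 1 − 1/RR.
PN = (5.43 − 1) / 5.43 = 4.43 / 5.43 ≈ 0.8158

PN ≈ 0.816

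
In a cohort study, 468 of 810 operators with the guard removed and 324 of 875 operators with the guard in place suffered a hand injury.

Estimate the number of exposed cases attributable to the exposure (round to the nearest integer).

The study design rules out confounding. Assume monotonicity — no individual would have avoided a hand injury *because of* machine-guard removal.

about 168 cases

p₁ = P(outcome | exposed) = 468/810 = 0.57778
p₀ = P(outcome | unexposed) = 324/875 = 0.37029
PN = (p₁ − p₀)/p₁ = (0.57778 − 0.37029) / 0.57778 ≈ 0.35912.
Attributable cases ≈ PN × (exposed cases) = 0.35912 × 468 ≈ 168.07.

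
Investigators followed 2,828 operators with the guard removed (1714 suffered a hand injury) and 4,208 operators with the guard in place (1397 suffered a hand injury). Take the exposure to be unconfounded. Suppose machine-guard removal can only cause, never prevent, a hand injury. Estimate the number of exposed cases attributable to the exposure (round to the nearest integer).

p₁ = P(outcome | exposed) = 1714/2828 = 0.60608
p₀ = P(outcome | unexposed) = 1397/4208 = 0.33199
PN = (p₁ − p₀)/p₁ = (0.60608 − 0.33199) / 0.60608 ≈ 0.45224.
Attributable cases ≈ PN × (exposed cases) = 0.45224 × 1714 ≈ 775.14.

about 775 cases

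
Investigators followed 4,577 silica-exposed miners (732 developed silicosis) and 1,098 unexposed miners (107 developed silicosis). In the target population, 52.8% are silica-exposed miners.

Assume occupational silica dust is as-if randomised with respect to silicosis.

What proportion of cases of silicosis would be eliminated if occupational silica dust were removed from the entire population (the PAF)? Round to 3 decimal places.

p₁ = P(outcome | exposed) = 732/4577 = 0.15993
p₀ = P(outcome | unexposed) = 107/1098 = 0.09745
Overall risk P(Y=1) = π·p₁ + (1−π)·p₀ = 0.528×0.15993 + 0.472×0.09745 = 0.13044.
Under exogeneity, PAF = [P(Y=1) − p₀] / P(Y=1).
PAF = (0.13044 − 0.09745) / 0.13044 ≈ 0.2529

PAF ≈ 0.253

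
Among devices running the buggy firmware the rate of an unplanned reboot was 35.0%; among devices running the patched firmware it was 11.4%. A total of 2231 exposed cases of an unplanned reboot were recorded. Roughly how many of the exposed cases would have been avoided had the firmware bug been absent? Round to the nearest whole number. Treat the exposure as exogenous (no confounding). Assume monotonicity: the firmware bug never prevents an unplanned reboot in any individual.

about 1504 cases

p₁ = 0.35, p₀ = 0.114.
PN = (p₁ − p₀)/p₁ = (0.35 − 0.114) / 0.35 ≈ 0.67429.
Attributable cases ≈ PN × (exposed cases) = 0.67429 × 2231 ≈ 1504.33.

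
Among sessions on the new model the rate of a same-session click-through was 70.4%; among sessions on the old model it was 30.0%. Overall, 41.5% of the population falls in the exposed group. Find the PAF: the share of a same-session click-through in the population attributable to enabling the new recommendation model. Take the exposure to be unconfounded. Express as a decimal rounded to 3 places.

PAF ≈ 0.359

p₁ = 0.704, p₀ = 0.3.
Overall risk P(Y=1) = π·p₁ + (1−π)·p₀ = 0.415×0.704 + 0.585×0.3 = 0.46766.
Under exogeneity, PAF = [P(Y=1) − p₀] / P(Y=1).
PAF = (0.46766 − 0.3) / 0.46766 ≈ 0.3585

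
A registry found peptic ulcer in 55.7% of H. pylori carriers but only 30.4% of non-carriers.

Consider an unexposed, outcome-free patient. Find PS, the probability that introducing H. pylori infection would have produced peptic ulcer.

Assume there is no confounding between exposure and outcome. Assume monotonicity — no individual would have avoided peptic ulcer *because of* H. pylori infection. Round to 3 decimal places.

PS ≈ 0.364

p₁ = 0.557, p₀ = 0.304.
Under exogeneity and monotonicity, PS = (p₁ − p₀) / (1 − p₀).
PS = (0.557 − 0.304) / (1 − 0.304) = 0.253 / 0.696 ≈ 0.3635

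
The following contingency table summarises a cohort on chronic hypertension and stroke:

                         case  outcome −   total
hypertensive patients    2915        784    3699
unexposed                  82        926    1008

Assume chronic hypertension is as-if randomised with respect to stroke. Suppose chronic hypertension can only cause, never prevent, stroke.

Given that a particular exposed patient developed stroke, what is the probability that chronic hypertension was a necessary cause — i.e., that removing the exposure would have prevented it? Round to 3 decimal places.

p₁ = P(outcome | exposed) = 2915/3699 = 0.78805
p₀ = P(outcome | unexposed) = 82/1008 = 0.081349
Under exogeneity and monotonicity, PN = (p₁ − p₀) / p₁.
PN = (0.78805 − 0.081349) / 0.78805 = 0.7067 / 0.78805 ≈ 0.8968

PN ≈ 0.897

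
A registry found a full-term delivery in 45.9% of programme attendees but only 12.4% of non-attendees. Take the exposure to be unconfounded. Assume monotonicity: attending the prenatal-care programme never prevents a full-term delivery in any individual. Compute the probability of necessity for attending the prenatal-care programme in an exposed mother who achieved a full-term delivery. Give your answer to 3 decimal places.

p₁ = 0.459, p₀ = 0.124.
Under exogeneity and monotonicity, PN = (p₁ − p₀) / p₁.
PN = (0.459 − 0.124) / 0.459 = 0.335 / 0.459 ≈ 0.7298

PN ≈ 0.730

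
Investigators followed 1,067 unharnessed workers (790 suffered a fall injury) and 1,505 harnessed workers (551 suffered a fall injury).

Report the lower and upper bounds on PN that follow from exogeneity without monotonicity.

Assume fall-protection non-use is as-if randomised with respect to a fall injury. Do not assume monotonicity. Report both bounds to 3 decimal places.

p₁ = P(outcome | exposed) = 790/1067 = 0.74039
p₀ = P(outcome | unexposed) = 551/1505 = 0.36611
Under exogeneity alone the bounds on PN are max{0,(p₁−p₀)/p₁} ≤ PN ≤ min{1,(1−p₀)/p₁}.
  lower = (p₁ − p₀)/p₁ = 0.37428 / 0.74039 ≈ 0.5055
  upper = min{1, (1 − p₀)/p₁} = 0.63389 / 0.74039 ≈ 0.8561

0.506 ≤ PN ≤ 0.856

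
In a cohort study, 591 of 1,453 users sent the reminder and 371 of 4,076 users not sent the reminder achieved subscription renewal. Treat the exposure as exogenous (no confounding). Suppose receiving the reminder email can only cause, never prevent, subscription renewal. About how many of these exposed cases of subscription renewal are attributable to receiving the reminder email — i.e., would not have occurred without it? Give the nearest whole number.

about 459 cases

p₁ = P(outcome | exposed) = 591/1453 = 0.40674
p₀ = P(outcome | unexposed) = 371/4076 = 0.091021
PN = (p₁ − p₀)/p₁ = (0.40674 − 0.091021) / 0.40674 ≈ 0.77622.
Attributable cases ≈ PN × (exposed cases) = 0.77622 × 591 ≈ 458.75.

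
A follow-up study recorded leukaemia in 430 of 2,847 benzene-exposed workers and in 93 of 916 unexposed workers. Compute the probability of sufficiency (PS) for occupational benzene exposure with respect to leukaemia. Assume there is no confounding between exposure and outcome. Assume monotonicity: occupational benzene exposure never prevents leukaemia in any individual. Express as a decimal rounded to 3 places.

p₁ = P(outcome | exposed) = 430/2847 = 0.15104
p₀ = P(outcome | unexposed) = 93/916 = 0.10153
Under exogeneity and monotonicity, PS = (p₁ − p₀) / (1 − p₀).
PS = (0.15104 − 0.10153) / (1 − 0.10153) = 0.049508 / 0.89847 ≈ 0.0551

PS ≈ 0.055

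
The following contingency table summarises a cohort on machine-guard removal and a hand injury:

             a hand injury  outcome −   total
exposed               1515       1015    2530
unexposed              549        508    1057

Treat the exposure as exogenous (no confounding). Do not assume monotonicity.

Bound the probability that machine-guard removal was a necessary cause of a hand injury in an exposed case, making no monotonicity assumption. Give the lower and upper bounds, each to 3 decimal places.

0.133 ≤ PN ≤ 0.803

p₁ = P(outcome | exposed) = 1515/2530 = 0.59881
p₀ = P(outcome | unexposed) = 549/1057 = 0.51939
Under exogeneity alone the bounds on PN are max{0,(p₁−p₀)/p₁} ≤ PN ≤ min{1,(1−p₀)/p₁}.
  lower = (p₁ − p₀)/p₁ = 0.07942 / 0.59881 ≈ 0.1326
  upper = min{1, (1 − p₀)/p₁} = 0.48061 / 0.59881 ≈ 0.8026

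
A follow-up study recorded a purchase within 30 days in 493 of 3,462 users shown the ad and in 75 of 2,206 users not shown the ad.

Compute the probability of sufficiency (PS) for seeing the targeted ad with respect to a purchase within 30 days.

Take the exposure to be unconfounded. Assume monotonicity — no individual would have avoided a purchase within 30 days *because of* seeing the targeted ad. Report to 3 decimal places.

p₁ = P(outcome | exposed) = 493/3462 = 0.1424
p₀ = P(outcome | unexposed) = 75/2206 = 0.033998
Under exogeneity and monotonicity, PS = (p₁ − p₀) / (1 − p₀).
PS = (0.1424 − 0.033998) / (1 − 0.033998) = 0.10841 / 0.966 ≈ 0.1122

PS ≈ 0.112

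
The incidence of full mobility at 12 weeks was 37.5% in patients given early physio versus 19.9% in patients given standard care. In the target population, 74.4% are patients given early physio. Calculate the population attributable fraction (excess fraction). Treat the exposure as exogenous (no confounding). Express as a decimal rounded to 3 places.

p₁ = 0.375, p₀ = 0.199.
Overall risk P(Y=1) = π·p₁ + (1−π)·p₀ = 0.744×0.375 + 0.256×0.199 = 0.32994.
Under exogeneity, PAF = [P(Y=1) − p₀] / P(Y=1).
PAF = (0.32994 − 0.199) / 0.32994 ≈ 0.3969

PAF ≈ 0.397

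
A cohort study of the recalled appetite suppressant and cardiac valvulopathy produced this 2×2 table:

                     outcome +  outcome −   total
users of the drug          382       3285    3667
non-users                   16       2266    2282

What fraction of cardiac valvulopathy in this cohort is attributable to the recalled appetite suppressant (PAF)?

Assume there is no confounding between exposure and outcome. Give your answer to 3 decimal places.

p₁ = P(outcome | exposed) = 382/3667 = 0.10417
p₀ = P(outcome | unexposed) = 16/2282 = 0.0070114
Exposure prevalence π = 3667/5949 = 0.61641; overall risk P(Y=1) = 0.066902.
Under exogeneity, PAF = [P(Y=1) − p₀]/P(Y=1).
PAF = (0.066902 − 0.0070114) / 0.066902 ≈ 0.8952

PAF ≈ 0.895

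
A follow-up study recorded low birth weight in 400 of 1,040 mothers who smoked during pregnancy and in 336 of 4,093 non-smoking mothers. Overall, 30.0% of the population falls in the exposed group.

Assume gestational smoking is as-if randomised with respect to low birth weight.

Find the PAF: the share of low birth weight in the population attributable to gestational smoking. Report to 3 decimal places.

PAF ≈ 0.525

p₁ = P(outcome | exposed) = 400/1040 = 0.38462
p₀ = P(outcome | unexposed) = 336/4093 = 0.082091
Overall risk P(Y=1) = π·p₁ + (1−π)·p₀ = 0.3×0.38462 + 0.7×0.082091 = 0.17285.
Under exogeneity, PAF = [P(Y=1) − p₀] / P(Y=1).
PAF = (0.17285 − 0.082091) / 0.17285 ≈ 0.5251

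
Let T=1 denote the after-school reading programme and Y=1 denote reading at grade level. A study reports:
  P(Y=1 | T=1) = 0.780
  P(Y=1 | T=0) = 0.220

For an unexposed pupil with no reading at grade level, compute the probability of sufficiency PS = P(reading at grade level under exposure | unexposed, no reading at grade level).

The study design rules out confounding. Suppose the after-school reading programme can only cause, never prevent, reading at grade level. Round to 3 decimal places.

Let p₁ = 0.78, p₀ = 0.22.
Under exogeneity and monotonicity, PS = (p₁ − p₀) / (1 − p₀).
PS = (0.78 − 0.22) / (1 − 0.22) = 0.56 / 0.78 ≈ 0.7179

PS ≈ 0.718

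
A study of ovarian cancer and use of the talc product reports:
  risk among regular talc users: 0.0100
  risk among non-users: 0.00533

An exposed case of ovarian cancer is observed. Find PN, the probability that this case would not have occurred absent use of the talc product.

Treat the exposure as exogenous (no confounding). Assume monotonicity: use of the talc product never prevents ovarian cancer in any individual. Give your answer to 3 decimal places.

Let p₁ = 0.01, p₀ = 0.00533.
Under exogeneity and monotonicity, PN = (p₁ − p₀) / p₁.
PN = (0.01 − 0.00533) / 0.01 = 0.00467 / 0.01 ≈ 0.4670

PN ≈ 0.467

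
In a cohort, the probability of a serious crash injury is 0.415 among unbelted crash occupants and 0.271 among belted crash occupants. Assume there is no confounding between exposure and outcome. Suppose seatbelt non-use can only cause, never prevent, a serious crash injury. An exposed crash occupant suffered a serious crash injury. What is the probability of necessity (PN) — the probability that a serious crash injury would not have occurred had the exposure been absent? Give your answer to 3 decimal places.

Let p₁ = 0.415, p₀ = 0.271.
Under exogeneity and monotonicity, PN = (p₁ − p₀) / p₁.
PN = (0.415 − 0.271) / 0.415 = 0.144 / 0.415 ≈ 0.3470

PN ≈ 0.347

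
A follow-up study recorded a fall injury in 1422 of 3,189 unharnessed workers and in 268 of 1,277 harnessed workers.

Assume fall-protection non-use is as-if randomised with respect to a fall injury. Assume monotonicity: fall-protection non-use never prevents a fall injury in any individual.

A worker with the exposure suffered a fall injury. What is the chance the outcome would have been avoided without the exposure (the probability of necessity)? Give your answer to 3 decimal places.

p₁ = P(outcome | exposed) = 1422/3189 = 0.44591
p₀ = P(outcome | unexposed) = 268/1277 = 0.20987
Under exogeneity and monotonicity, PN = (p₁ − p₀) / p₁.
PN = (0.44591 − 0.20987) / 0.44591 = 0.23604 / 0.44591 ≈ 0.5293

PN ≈ 0.529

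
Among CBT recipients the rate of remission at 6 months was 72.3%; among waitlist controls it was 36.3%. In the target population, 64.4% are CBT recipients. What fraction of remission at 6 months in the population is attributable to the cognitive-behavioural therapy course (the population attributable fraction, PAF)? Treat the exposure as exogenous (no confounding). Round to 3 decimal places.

PAF ≈ 0.390

p₁ = 0.723, p₀ = 0.363.
Overall risk P(Y=1) = π·p₁ + (1−π)·p₀ = 0.644×0.723 + 0.356×0.363 = 0.59484.
Under exogeneity, PAF = [P(Y=1) − p₀] / P(Y=1).
PAF = (0.59484 − 0.363) / 0.59484 ≈ 0.3898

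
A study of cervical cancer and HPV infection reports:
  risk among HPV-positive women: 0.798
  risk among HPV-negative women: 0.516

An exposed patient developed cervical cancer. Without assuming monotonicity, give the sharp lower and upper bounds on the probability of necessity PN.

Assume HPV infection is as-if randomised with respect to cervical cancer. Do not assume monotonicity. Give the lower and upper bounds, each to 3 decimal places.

Let p₁ = 0.798, p₀ = 0.516.
Under exogeneity alone the bounds on PN are max{0,(p₁−p₀)/p₁} ≤ PN ≤ min{1,(1−p₀)/p₁}.
  lower = (p₁ − p₀)/p₁ = 0.282 / 0.798 ≈ 0.3534
  upper = min{1, (1 − p₀)/p₁} = 0.484 / 0.798 ≈ 0.6065

0.353 ≤ PN ≤ 0.607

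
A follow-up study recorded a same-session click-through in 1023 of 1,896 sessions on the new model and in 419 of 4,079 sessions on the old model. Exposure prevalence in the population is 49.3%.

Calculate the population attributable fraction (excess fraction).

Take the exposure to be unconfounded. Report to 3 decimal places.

PAF ≈ 0.677

p₁ = P(outcome | exposed) = 1023/1896 = 0.53956
p₀ = P(outcome | unexposed) = 419/4079 = 0.10272
Overall risk P(Y=1) = π·p₁ + (1−π)·p₀ = 0.493×0.53956 + 0.507×0.10272 = 0.31808.
Under exogeneity, PAF = [P(Y=1) − p₀] / P(Y=1).
PAF = (0.31808 − 0.10272) / 0.31808 ≈ 0.6771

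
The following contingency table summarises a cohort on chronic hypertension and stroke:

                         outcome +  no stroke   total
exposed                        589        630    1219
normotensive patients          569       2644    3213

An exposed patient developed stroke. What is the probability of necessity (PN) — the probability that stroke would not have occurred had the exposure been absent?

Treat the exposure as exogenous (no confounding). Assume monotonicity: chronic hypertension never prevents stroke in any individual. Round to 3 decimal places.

PN ≈ 0.633

p₁ = P(outcome | exposed) = 589/1219 = 0.48318
p₀ = P(outcome | unexposed) = 569/3213 = 0.17709
Under exogeneity and monotonicity, PN = (p₁ − p₀)/p₁.
PN = (0.48318 − 0.17709) / 0.48318 ≈ 0.6335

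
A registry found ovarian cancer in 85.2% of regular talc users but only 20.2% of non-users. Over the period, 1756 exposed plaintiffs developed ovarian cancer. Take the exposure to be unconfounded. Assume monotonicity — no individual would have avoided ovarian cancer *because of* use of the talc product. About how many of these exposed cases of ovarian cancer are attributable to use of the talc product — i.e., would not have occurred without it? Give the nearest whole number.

about 1340 cases

p₁ = 0.852, p₀ = 0.202.
PN = (p₁ − p₀)/p₁ = (0.852 − 0.202) / 0.852 ≈ 0.76291.
Attributable cases ≈ PN × (exposed cases) = 0.76291 × 1756 ≈ 1339.67.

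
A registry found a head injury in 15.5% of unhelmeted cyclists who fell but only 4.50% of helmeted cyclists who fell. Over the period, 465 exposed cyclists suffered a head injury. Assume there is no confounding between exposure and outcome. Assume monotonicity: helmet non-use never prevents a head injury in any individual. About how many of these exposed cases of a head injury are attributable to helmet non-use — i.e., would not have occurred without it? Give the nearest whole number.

p₁ = 0.155, p₀ = 0.045.
PN = (p₁ − p₀)/p₁ = (0.155 − 0.045) / 0.155 ≈ 0.70968.
Attributable cases ≈ PN × (exposed cases) = 0.70968 × 465 ≈ 330.00.

about 330 cases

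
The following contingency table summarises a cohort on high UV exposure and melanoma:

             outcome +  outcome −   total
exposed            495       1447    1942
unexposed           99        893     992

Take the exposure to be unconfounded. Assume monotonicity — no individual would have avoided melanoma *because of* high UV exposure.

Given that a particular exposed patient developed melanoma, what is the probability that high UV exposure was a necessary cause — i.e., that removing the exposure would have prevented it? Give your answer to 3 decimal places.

p₁ = P(outcome | exposed) = 495/1942 = 0.25489
p₀ = P(outcome | unexposed) = 99/992 = 0.099798
Under exogeneity and monotonicity, PN = (p₁ − p₀)/p₁.
PN = (0.25489 − 0.099798) / 0.25489 ≈ 0.6085

PN ≈ 0.608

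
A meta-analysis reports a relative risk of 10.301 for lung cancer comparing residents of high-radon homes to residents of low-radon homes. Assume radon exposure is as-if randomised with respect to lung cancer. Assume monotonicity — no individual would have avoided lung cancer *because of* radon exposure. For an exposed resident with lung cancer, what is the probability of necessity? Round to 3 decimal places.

PN ≈ 0.903

Under exogeneity and monotonicity, PN = (RR − 1) / RR = 1 − 1/RR.
PN = (10.301 − 1) / 10.301 = 9.301 / 10.301 ≈ 0.9029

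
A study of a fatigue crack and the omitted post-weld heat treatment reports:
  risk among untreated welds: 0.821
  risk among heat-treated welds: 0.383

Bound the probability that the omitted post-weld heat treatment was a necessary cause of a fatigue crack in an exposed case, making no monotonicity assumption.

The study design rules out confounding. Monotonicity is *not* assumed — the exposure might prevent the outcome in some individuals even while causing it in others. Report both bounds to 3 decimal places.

0.533 ≤ PN ≤ 0.752

Let p₁ = 0.821, p₀ = 0.383.
Under exogeneity alone the bounds on PN are max{0,(p₁−p₀)/p₁} ≤ PN ≤ min{1,(1−p₀)/p₁}.
  lower = (p₁ − p₀)/p₁ = 0.438 / 0.821 ≈ 0.5335
  upper = min{1, (1 − p₀)/p₁} = 0.617 / 0.821 ≈ 0.7515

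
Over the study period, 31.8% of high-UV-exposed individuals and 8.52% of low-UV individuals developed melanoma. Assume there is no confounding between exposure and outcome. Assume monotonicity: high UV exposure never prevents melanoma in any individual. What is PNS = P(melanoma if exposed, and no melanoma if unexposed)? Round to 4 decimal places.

PNS ≈ 0.2328

p₁ = 0.318, p₀ = 0.0852.
Under exogeneity and monotonicity, PNS = p₁ − p₀.
PNS = 0.318 − 0.0852 = 0.2328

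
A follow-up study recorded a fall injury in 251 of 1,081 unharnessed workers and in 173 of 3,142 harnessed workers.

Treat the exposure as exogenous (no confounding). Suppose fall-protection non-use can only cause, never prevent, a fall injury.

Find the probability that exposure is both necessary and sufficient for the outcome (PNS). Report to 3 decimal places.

PNS ≈ 0.177

p₁ = P(outcome | exposed) = 251/1081 = 0.23219
p₀ = P(outcome | unexposed) = 173/3142 = 0.05506
Under exogeneity and monotonicity, PNS = p₁ − p₀.
PNS = 0.23219 − 0.05506 = 0.17713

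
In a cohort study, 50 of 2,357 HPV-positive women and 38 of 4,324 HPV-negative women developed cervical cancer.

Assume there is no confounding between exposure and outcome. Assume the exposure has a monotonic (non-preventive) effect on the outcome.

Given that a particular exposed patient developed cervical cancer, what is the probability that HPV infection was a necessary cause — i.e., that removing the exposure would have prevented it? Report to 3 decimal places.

PN ≈ 0.586

p₁ = P(outcome | exposed) = 50/2357 = 0.021213
p₀ = P(outcome | unexposed) = 38/4324 = 0.0087882
Under exogeneity and monotonicity, PN = (p₁ − p₀) / p₁.
PN = (0.021213 − 0.0087882) / 0.021213 = 0.012425 / 0.021213 ≈ 0.5857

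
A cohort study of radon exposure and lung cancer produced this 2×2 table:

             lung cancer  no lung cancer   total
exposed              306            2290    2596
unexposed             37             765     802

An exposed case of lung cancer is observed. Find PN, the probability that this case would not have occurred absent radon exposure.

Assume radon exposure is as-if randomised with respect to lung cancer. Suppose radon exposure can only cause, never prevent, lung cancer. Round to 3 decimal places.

p₁ = P(outcome | exposed) = 306/2596 = 0.11787
p₀ = P(outcome | unexposed) = 37/802 = 0.046135
Under exogeneity and monotonicity, PN = (p₁ − p₀)/p₁.
PN = (0.11787 − 0.046135) / 0.11787 ≈ 0.6086

PN ≈ 0.609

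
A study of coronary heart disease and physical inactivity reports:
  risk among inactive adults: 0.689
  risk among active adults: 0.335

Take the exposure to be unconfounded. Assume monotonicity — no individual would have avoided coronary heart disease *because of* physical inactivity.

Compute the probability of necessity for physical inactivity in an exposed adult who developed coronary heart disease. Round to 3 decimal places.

Let p₁ = 0.689, p₀ = 0.335.
Under exogeneity and monotonicity, PN = (p₁ − p₀) / p₁.
PN = (0.689 − 0.335) / 0.689 = 0.354 / 0.689 ≈ 0.5138

PN ≈ 0.514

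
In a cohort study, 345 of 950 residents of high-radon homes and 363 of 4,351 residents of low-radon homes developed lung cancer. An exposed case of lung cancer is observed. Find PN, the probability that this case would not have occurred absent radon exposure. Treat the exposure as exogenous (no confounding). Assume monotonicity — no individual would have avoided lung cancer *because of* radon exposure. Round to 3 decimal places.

p₁ = P(outcome | exposed) = 345/950 = 0.36316
p₀ = P(outcome | unexposed) = 363/4351 = 0.083429
Under exogeneity and monotonicity, PN = (p₁ − p₀) / p₁.
PN = (0.36316 − 0.083429) / 0.36316 = 0.27973 / 0.36316 ≈ 0.7703

PN ≈ 0.770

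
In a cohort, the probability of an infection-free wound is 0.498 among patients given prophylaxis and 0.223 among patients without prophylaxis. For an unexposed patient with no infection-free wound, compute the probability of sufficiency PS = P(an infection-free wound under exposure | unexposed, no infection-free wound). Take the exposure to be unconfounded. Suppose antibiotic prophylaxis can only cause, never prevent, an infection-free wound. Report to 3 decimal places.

PS ≈ 0.354

Let p₁ = 0.498, p₀ = 0.223.
Under exogeneity and monotonicity, PS = (p₁ − p₀) / (1 − p₀).
PS = (0.498 − 0.223) / (1 − 0.223) = 0.275 / 0.777 ≈ 0.3539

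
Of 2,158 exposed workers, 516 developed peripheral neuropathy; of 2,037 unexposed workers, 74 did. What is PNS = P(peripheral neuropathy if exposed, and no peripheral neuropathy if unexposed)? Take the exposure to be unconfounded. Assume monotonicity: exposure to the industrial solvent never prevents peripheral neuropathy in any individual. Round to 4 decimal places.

p₁ = P(outcome | exposed) = 516/2158 = 0.23911
p₀ = P(outcome | unexposed) = 74/2037 = 0.036328
Under exogeneity and monotonicity, PNS = p₁ − p₀.
PNS = 0.23911 − 0.036328 = 0.20278

PNS ≈ 0.2028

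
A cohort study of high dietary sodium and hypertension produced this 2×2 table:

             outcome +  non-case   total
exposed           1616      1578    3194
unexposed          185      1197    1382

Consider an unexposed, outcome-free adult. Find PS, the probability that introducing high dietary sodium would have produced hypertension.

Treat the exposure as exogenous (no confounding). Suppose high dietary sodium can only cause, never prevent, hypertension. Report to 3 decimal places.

PS ≈ 0.430

p₁ = P(outcome | exposed) = 1616/3194 = 0.50595
p₀ = P(outcome | unexposed) = 185/1382 = 0.13386
Under exogeneity and monotonicity, PS = (p₁ − p₀) / (1 − p₀).
PS = (0.50595 − 0.13386) / (1 − 0.13386) = 0.37208 / 0.86614 ≈ 0.4296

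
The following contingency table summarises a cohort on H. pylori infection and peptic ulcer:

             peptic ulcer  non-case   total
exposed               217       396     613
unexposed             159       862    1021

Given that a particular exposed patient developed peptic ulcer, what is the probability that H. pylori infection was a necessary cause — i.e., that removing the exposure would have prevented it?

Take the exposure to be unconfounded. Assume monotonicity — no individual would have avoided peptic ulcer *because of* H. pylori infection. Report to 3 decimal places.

PN ≈ 0.560

p₁ = P(outcome | exposed) = 217/613 = 0.354
p₀ = P(outcome | unexposed) = 159/1021 = 0.15573
Under exogeneity and monotonicity, PN = (p₁ − p₀)/p₁.
PN = (0.354 − 0.15573) / 0.354 ≈ 0.5601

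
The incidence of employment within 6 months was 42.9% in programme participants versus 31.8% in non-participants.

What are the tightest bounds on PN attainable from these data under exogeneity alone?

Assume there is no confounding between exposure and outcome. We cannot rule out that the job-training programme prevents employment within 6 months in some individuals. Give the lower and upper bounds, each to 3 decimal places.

0.259 ≤ PN ≤ 1.000

p₁ = 0.429, p₀ = 0.318.
Under exogeneity alone the bounds on PN are max{0,(p₁−p₀)/p₁} ≤ PN ≤ min{1,(1−p₀)/p₁}.
  lower = (p₁ − p₀)/p₁ = 0.111 / 0.429 ≈ 0.2587
  upper = min{1, (1 − p₀)/p₁} = 0.682 / 0.429 ≈ 1.5897 → capped at 1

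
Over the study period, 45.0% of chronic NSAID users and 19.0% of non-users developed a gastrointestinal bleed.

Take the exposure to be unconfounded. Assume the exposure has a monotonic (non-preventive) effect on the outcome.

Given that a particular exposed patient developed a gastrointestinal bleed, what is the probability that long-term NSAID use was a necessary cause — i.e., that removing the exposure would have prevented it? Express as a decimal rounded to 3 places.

p₁ = 0.45, p₀ = 0.19.
Under exogeneity and monotonicity, PN = (p₁ − p₀) / p₁.
PN = (0.45 − 0.19) / 0.45 = 0.26 / 0.45 ≈ 0.5778

PN ≈ 0.578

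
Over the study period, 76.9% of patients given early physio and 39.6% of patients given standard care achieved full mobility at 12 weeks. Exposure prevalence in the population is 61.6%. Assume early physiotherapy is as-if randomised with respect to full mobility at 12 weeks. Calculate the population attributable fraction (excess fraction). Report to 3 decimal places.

p₁ = 0.769, p₀ = 0.396.
Overall risk P(Y=1) = π·p₁ + (1−π)·p₀ = 0.616×0.769 + 0.384×0.396 = 0.62577.
Under exogeneity, PAF = [P(Y=1) − p₀] / P(Y=1).
PAF = (0.62577 − 0.396) / 0.62577 ≈ 0.3672

PAF ≈ 0.367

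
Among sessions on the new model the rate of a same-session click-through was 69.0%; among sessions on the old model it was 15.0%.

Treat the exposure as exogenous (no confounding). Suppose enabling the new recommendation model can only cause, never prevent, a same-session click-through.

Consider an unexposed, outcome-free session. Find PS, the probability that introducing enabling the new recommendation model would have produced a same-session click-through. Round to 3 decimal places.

PS ≈ 0.635

p₁ = 0.69, p₀ = 0.15.
Under exogeneity and monotonicity, PS = (p₁ − p₀) / (1 − p₀).
PS = (0.69 − 0.15) / (1 − 0.15) = 0.54 / 0.85 ≈ 0.6353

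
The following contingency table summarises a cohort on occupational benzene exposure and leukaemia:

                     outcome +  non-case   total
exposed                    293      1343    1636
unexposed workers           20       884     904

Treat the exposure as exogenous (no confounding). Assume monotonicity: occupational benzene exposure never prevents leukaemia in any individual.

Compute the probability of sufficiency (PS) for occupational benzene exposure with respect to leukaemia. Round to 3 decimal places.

p₁ = P(outcome | exposed) = 293/1636 = 0.1791
p₀ = P(outcome | unexposed) = 20/904 = 0.022124
Under exogeneity and monotonicity, PS = (p₁ − p₀) / (1 − p₀).
PS = (0.1791 − 0.022124) / (1 − 0.022124) = 0.15697 / 0.97788 ≈ 0.1605

PS ≈ 0.161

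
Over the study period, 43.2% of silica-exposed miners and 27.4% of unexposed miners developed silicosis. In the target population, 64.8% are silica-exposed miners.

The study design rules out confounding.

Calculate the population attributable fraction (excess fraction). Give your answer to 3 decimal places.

PAF ≈ 0.272

p₁ = 0.432, p₀ = 0.274.
Overall risk P(Y=1) = π·p₁ + (1−π)·p₀ = 0.648×0.432 + 0.352×0.274 = 0.37638.
Under exogeneity, PAF = [P(Y=1) − p₀] / P(Y=1).
PAF = (0.37638 − 0.274) / 0.37638 ≈ 0.2720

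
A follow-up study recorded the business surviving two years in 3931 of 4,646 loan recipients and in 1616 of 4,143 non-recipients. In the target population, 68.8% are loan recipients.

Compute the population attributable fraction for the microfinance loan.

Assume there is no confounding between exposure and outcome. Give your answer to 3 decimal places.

PAF ≈ 0.446

p₁ = P(outcome | exposed) = 3931/4646 = 0.8461
p₀ = P(outcome | unexposed) = 1616/4143 = 0.39006
Overall risk P(Y=1) = π·p₁ + (1−π)·p₀ = 0.688×0.8461 + 0.312×0.39006 = 0.70382.
Under exogeneity, PAF = [P(Y=1) − p₀] / P(Y=1).
PAF = (0.70382 − 0.39006) / 0.70382 ≈ 0.4458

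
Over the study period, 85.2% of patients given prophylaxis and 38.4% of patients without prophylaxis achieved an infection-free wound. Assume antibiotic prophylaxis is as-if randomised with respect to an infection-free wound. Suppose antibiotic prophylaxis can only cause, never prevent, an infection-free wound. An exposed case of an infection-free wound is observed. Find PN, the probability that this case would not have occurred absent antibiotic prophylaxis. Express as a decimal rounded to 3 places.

p₁ = 0.852, p₀ = 0.384.
Under exogeneity and monotonicity, PN = (p₁ − p₀) / p₁.
PN = (0.852 − 0.384) / 0.852 = 0.468 / 0.852 ≈ 0.5493

PN ≈ 0.549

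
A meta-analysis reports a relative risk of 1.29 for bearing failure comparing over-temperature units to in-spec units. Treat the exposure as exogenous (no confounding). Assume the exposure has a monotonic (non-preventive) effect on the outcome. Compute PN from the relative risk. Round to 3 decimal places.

Under exogeneity and monotonicity, PN = (RR − 1) / RR = 1 − 1/RR.
PN = (1.29 − 1) / 1.29 = 0.29 / 1.29 ≈ 0.2248

PN ≈ 0.225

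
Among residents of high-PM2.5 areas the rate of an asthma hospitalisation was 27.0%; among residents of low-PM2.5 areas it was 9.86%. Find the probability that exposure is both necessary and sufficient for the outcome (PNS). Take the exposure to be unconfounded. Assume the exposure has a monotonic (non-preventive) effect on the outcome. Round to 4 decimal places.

p₁ = 0.27, p₀ = 0.0986.
Under exogeneity and monotonicity, PNS = p₁ − p₀.
PNS = 0.27 − 0.0986 = 0.1714

PNS ≈ 0.1714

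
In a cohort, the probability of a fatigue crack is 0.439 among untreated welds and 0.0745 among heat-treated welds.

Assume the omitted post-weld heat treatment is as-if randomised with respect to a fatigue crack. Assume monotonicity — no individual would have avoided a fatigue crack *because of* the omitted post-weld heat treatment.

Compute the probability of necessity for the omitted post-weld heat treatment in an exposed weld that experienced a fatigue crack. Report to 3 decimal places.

PN ≈ 0.830

Let p₁ = 0.439, p₀ = 0.0745.
Under exogeneity and monotonicity, PN = (p₁ − p₀) / p₁.
PN = (0.439 − 0.0745) / 0.439 = 0.3645 / 0.439 ≈ 0.8303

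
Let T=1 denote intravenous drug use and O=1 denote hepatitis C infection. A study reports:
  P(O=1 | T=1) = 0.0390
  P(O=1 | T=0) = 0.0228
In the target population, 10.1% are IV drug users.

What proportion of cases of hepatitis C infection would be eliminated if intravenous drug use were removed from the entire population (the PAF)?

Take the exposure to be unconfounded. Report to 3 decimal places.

Let p₁ = 0.039, p₀ = 0.0228.
Overall risk P(Y=1) = π·p₁ + (1−π)·p₀ = 0.101×0.039 + 0.899×0.0228 = 0.024436.
Under exogeneity, PAF = [P(Y=1) − p₀] / P(Y=1).
PAF = (0.024436 − 0.0228) / 0.024436 ≈ 0.0670

PAF ≈ 0.067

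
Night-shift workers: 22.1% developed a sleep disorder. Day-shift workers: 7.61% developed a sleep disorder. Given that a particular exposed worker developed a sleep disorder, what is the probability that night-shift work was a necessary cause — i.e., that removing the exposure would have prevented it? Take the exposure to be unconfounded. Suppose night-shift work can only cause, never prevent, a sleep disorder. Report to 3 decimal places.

p₁ = 0.221, p₀ = 0.0761.
Under exogeneity and monotonicity, PN = (p₁ − p₀) / p₁.
PN = (0.221 − 0.0761) / 0.221 = 0.1449 / 0.221 ≈ 0.6557

PN ≈ 0.656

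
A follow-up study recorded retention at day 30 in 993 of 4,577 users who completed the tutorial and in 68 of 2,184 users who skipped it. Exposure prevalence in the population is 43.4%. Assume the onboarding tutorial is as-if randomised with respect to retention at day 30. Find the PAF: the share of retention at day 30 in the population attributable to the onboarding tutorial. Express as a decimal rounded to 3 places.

PAF ≈ 0.721

p₁ = P(outcome | exposed) = 993/4577 = 0.21695
p₀ = P(outcome | unexposed) = 68/2184 = 0.031136
Overall risk P(Y=1) = π·p₁ + (1−π)·p₀ = 0.434×0.21695 + 0.566×0.031136 = 0.11178.
Under exogeneity, PAF = [P(Y=1) − p₀] / P(Y=1).
PAF = (0.11178 − 0.031136) / 0.11178 ≈ 0.7215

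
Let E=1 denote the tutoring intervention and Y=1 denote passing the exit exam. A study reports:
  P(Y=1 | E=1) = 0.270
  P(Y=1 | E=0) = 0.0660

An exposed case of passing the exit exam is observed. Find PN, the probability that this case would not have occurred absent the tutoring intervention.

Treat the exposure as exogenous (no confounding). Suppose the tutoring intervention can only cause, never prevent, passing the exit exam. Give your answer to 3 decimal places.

Let p₁ = 0.27, p₀ = 0.066.
Under exogeneity and monotonicity, PN = (p₁ − p₀) / p₁.
PN = (0.27 − 0.066) / 0.27 = 0.204 / 0.27 ≈ 0.7556

PN ≈ 0.756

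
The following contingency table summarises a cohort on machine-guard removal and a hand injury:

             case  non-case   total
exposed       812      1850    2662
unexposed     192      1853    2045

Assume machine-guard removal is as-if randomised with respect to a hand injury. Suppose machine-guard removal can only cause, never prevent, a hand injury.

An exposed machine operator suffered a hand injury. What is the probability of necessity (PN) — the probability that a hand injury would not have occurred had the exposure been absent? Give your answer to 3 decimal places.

PN ≈ 0.692

p₁ = P(outcome | exposed) = 812/2662 = 0.30503
p₀ = P(outcome | unexposed) = 192/2045 = 0.093888
Under exogeneity and monotonicity, PN = (p₁ − p₀)/p₁.
PN = (0.30503 − 0.093888) / 0.30503 ≈ 0.6922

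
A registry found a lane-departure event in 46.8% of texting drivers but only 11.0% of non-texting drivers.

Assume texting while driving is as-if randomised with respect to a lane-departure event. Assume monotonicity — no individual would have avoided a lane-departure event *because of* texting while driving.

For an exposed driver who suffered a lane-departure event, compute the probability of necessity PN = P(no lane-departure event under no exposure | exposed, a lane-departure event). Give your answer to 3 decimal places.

p₁ = 0.468, p₀ = 0.11.
Under exogeneity and monotonicity, PN = (p₁ − p₀) / p₁.
PN = (0.468 − 0.11) / 0.468 = 0.358 / 0.468 ≈ 0.7650

PN ≈ 0.765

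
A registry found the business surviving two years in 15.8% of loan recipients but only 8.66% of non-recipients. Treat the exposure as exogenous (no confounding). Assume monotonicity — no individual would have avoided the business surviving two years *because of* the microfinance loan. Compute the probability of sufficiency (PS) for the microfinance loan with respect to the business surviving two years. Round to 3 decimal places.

PS ≈ 0.078

p₁ = 0.158, p₀ = 0.0866.
Under exogeneity and monotonicity, PS = (p₁ − p₀) / (1 − p₀).
PS = (0.158 − 0.0866) / (1 − 0.0866) = 0.0714 / 0.9134 ≈ 0.0782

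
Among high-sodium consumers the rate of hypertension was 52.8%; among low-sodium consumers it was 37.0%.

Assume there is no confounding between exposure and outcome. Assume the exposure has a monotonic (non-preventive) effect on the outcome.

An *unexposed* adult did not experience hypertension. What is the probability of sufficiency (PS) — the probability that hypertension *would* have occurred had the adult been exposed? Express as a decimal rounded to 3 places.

PS ≈ 0.251

p₁ = 0.528, p₀ = 0.37.
Under exogeneity and monotonicity, PS = (p₁ − p₀) / (1 − p₀).
PS = (0.528 − 0.37) / (1 − 0.37) = 0.158 / 0.63 ≈ 0.2508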